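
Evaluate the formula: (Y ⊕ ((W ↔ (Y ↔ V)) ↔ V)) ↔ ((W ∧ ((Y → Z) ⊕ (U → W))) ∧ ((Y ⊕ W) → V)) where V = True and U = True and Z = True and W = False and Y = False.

False

Y ↔ V = False ↔ True = False
W ↔ (Y ↔ V) = False ↔ False = True
(W ↔ (Y ↔ V)) ↔ V = True ↔ True = True
Y ⊕ ((W ↔ (Y ↔ V)) ↔ V) = False ⊕ True = True
Y → Z = False → True = True
U → W = True → False = False
(Y → Z) ⊕ (U → W) = True ⊕ False = True
W ∧ ((Y → Z) ⊕ (U → W)) = False ∧ True = False
Y ⊕ W = False ⊕ False = False
(Y ⊕ W) → V = False → True = True
(W ∧ ((Y → Z) ⊕ (U → W))) ∧ ((Y ⊕ W) → V) = False ∧ True = False
(Y ⊕ ((W ↔ (Y ↔ V)) ↔ V)) ↔ ((W ∧ ((Y → Z) ⊕ (U → W))) ∧ ((Y ⊕ W) → V)) = True ↔ False = False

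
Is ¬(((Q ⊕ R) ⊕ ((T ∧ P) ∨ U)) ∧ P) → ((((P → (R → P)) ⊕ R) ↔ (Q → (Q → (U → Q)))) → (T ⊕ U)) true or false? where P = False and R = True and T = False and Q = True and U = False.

Q ⊕ R = True ⊕ True = False
T ∧ P = False ∧ False = False
(T ∧ P) ∨ U = False ∨ False = False
(Q ⊕ R) ⊕ ((T ∧ P) ∨ U) = False ⊕ False = False
((Q ⊕ R) ⊕ ((T ∧ P) ∨ U)) ∧ P = False ∧ False = False
¬(((Q ⊕ R) ⊕ ((T ∧ P) ∨ U)) ∧ P) = ¬False = True
R → P = True → False = False
P → (R → P) = False → False = True
(P → (R → P)) ⊕ R = True ⊕ True = False
U → Q = False → True = True
Q → (U → Q) = True → True = True
Q → (Q → (U → Q)) = True → True = True
((P → (R → P)) ⊕ R) ↔ (Q → (Q → (U → Q))) = False ↔ True = False
T ⊕ U = False ⊕ False = False
(((P → (R → P)) ⊕ R) ↔ (Q → (Q → (U → Q)))) → (T ⊕ U) = False → False = True
¬(((Q ⊕ R) ⊕ ((T ∧ P) ∨ U)) ∧ P) → ((((P → (R → P)) ⊕ R) ↔ (Q → (Q → (U → Q)))) → (T ⊕ U)) = True → True = True

True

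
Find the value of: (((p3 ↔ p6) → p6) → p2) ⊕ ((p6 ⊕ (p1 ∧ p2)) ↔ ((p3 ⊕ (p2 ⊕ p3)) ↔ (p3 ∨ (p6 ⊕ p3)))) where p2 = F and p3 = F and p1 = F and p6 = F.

p3 ↔ p6 = F ↔ F = T
(p3 ↔ p6) → p6 = T → F = F
((p3 ↔ p6) → p6) → p2 = F → F = T
p1 ∧ p2 = F ∧ F = F
p6 ⊕ (p1 ∧ p2) = F ⊕ F = F
p2 ⊕ p3 = F ⊕ F = F
p3 ⊕ (p2 ⊕ p3) = F ⊕ F = F
p6 ⊕ p3 = F ⊕ F = F
p3 ∨ (p6 ⊕ p3) = F ∨ F = F
(p3 ⊕ (p2 ⊕ p3)) ↔ (p3 ∨ (p6 ⊕ p3)) = F ↔ F = T
(p6 ⊕ (p1 ∧ p2)) ↔ ((p3 ⊕ (p2 ⊕ p3)) ↔ (p3 ∨ (p6 ⊕ p3))) = F ↔ T = F
(((p3 ↔ p6) → p6) → p2) ⊕ ((p6 ⊕ (p1 ∧ p2)) ↔ ((p3 ⊕ (p2 ⊕ p3)) ↔ (p3 ∨ (p6 ⊕ p3)))) = T ⊕ F = T

T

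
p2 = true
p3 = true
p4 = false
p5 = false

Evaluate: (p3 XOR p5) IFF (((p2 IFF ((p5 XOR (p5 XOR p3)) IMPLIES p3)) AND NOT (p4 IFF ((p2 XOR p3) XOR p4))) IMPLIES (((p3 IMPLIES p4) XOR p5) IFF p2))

p3 XOR p5 = true XOR false = true
p5 XOR p3 = false XOR true = true
p5 XOR (p5 XOR p3) = false XOR true = true
(p5 XOR (p5 XOR p3)) IMPLIES p3 = true IMPLIES true = true
p2 IFF ((p5 XOR (p5 XOR p3)) IMPLIES p3) = true IFF true = true
p2 XOR p3 = true XOR true = false
(p2 XOR p3) XOR p4 = false XOR false = false
p4 IFF ((p2 XOR p3) XOR p4) = false IFF false = true
NOT (p4 IFF ((p2 XOR p3) XOR p4)) = NOT true = false
(p2 IFF ((p5 XOR (p5 XOR p3)) IMPLIES p3)) AND NOT (p4 IFF ((p2 XOR p3) XOR p4)) = true AND false = false
p3 IMPLIES p4 = true IMPLIES false = false
(p3 IMPLIES p4) XOR p5 = false XOR false = false
((p3 IMPLIES p4) XOR p5) IFF p2 = false IFF true = false
((p2 IFF ((p5 XOR (p5 XOR p3)) IMPLIES p3)) AND NOT (p4 IFF ((p2 XOR p3) XOR p4))) IMPLIES (((p3 IMPLIES p4) XOR p5) IFF p2) = false IMPLIES false = true
(p3 XOR p5) IFF (((p2 IFF ((p5 XOR (p5 XOR p3)) IMPLIES p3)) AND NOT (p4 IFF ((p2 XOR p3) XOR p4))) IMPLIES (((p3 IMPLIES p4) XOR p5) IFF p2)) = true IFF true = true

true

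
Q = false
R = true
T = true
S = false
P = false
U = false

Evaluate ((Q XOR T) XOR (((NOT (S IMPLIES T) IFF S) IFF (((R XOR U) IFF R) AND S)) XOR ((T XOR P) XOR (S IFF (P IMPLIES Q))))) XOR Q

Q XOR T = false XOR true = true
S IMPLIES T = false IMPLIES true = true
NOT (S IMPLIES T) = NOT true = false
NOT (S IMPLIES T) IFF S = false IFF false = true
R XOR U = true XOR false = true
(R XOR U) IFF R = true IFF true = true
((R XOR U) IFF R) AND S = true AND false = false
(NOT (S IMPLIES T) IFF S) IFF (((R XOR U) IFF R) AND S) = true IFF false = false
T XOR P = true XOR false = true
P IMPLIES Q = false IMPLIES false = true
S IFF (P IMPLIES Q) = false IFF true = false
(T XOR P) XOR (S IFF (P IMPLIES Q)) = true XOR false = true
((NOT (S IMPLIES T) IFF S) IFF (((R XOR U) IFF R) AND S)) XOR ((T XOR P) XOR (S IFF (P IMPLIES Q))) = false XOR true = true
(Q XOR T) XOR (((NOT (S IMPLIES T) IFF S) IFF (((R XOR U) IFF R) AND S)) XOR ((T XOR P) XOR (S IFF (P IMPLIES Q)))) = true XOR true = false
((Q XOR T) XOR (((NOT (S IMPLIES T) IFF S) IFF (((R XOR U) IFF R) AND S)) XOR ((T XOR P) XOR (S IFF (P IMPLIES Q))))) XOR Q = false XOR false = false

false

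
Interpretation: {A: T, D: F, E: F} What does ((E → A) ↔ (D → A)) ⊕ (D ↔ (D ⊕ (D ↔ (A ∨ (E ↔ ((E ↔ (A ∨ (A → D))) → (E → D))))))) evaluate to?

E → A = F → T = T
D → A = F → T = T
(E → A) ↔ (D → A) = T ↔ T = T
A → D = T → F = F
A ∨ (A → D) = T ∨ F = T
E ↔ (A ∨ (A → D)) = F ↔ T = F
E → D = F → F = T
(E ↔ (A ∨ (A → D))) → (E → D) = F → T = T
E ↔ ((E ↔ (A ∨ (A → D))) → (E → D)) = F ↔ T = F
A ∨ (E ↔ ((E ↔ (A ∨ (A → D))) → (E → D))) = T ∨ F = T
D ↔ (A ∨ (E ↔ ((E ↔ (A ∨ (A → D))) → (E → D)))) = F ↔ T = F
D ⊕ (D ↔ (A ∨ (E ↔ ((E ↔ (A ∨ (A → D))) → (E → D))))) = F ⊕ F = F
D ↔ (D ⊕ (D ↔ (A ∨ (E ↔ ((E ↔ (A ∨ (A → D))) → (E → D)))))) = F ↔ F = T
((E → A) ↔ (D → A)) ⊕ (D ↔ (D ⊕ (D ↔ (A ∨ (E ↔ ((E ↔ (A ∨ (A → D))) → (E → D))))))) = T ⊕ T = F

F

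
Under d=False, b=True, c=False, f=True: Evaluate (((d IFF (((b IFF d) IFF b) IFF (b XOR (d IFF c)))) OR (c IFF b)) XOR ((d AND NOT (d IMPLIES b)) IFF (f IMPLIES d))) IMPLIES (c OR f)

True

Substituting d=False, b=True, c=False, f=True:
b IFF d = True IFF False = False
(b IFF d) IFF b = False IFF True = False
d IFF c = False IFF False = True
b XOR (d IFF c) = True XOR True = False
((b IFF d) IFF b) IFF (b XOR (d IFF c)) = False IFF False = True
d IFF (((b IFF d) IFF b) IFF (b XOR (d IFF c))) = False IFF True = False
c IFF b = False IFF True = False
(d IFF (((b IFF d) IFF b) IFF (b XOR (d IFF c)))) OR (c IFF b) = False OR False = False
d IMPLIES b = False IMPLIES True = True
NOT (d IMPLIES b) = NOT True = False
d AND NOT (d IMPLIES b) = False AND False = False
f IMPLIES d = True IMPLIES False = False
(d AND NOT (d IMPLIES b)) IFF (f IMPLIES d) = False IFF False = True
((d IFF (((b IFF d) IFF b) IFF (b XOR (d IFF c)))) OR (c IFF b)) XOR ((d AND NOT (d IMPLIES b)) IFF (f IMPLIES d)) = False XOR True = True
c OR f = False OR True = True
(((d IFF (((b IFF d) IFF b) IFF (b XOR (d IFF c)))) OR (c IFF b)) XOR ((d AND NOT (d IMPLIES b)) IFF (f IMPLIES d))) IMPLIES (c OR f) = True IMPLIES True = True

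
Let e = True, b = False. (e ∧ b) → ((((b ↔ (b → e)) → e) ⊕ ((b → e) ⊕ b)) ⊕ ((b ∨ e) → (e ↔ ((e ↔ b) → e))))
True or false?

True

e ∧ b = True ∧ False = False
b → e = False → True = True
b ↔ (b → e) = False ↔ True = False
(b ↔ (b → e)) → e = False → True = True
b → e = False → True = True
(b → e) ⊕ b = True ⊕ False = True
((b ↔ (b → e)) → e) ⊕ ((b → e) ⊕ b) = True ⊕ True = False
b ∨ e = False ∨ True = True
e ↔ b = True ↔ False = False
(e ↔ b) → e = False → True = True
e ↔ ((e ↔ b) → e) = True ↔ True = True
(b ∨ e) → (e ↔ ((e ↔ b) → e)) = True → True = True
(((b ↔ (b → e)) → e) ⊕ ((b → e) ⊕ b)) ⊕ ((b ∨ e) → (e ↔ ((e ↔ b) → e))) = False ⊕ True = True
(e ∧ b) → ((((b ↔ (b → e)) → e) ⊕ ((b → e) ⊕ b)) ⊕ ((b ∨ e) → (e ↔ ((e ↔ b) → e)))) = False → True = True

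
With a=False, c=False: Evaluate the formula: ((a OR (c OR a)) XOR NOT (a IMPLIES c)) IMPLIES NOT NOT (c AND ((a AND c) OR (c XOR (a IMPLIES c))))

True

c OR a = False OR False = False
a OR (c OR a) = False OR False = False
a IMPLIES c = False IMPLIES False = True
NOT (a IMPLIES c) = NOT True = False
(a OR (c OR a)) XOR NOT (a IMPLIES c) = False XOR False = False
a AND c = False AND False = False
a IMPLIES c = False IMPLIES False = True
c XOR (a IMPLIES c) = False XOR True = True
(a AND c) OR (c XOR (a IMPLIES c)) = False OR True = True
c AND ((a AND c) OR (c XOR (a IMPLIES c))) = False AND True = False
NOT (c AND ((a AND c) OR (c XOR (a IMPLIES c)))) = NOT False = True
NOT NOT (c AND ((a AND c) OR (c XOR (a IMPLIES c)))) = NOT True = False
((a OR (c OR a)) XOR NOT (a IMPLIES c)) IMPLIES NOT NOT (c AND ((a AND c) OR (c XOR (a IMPLIES c)))) = False IMPLIES False = True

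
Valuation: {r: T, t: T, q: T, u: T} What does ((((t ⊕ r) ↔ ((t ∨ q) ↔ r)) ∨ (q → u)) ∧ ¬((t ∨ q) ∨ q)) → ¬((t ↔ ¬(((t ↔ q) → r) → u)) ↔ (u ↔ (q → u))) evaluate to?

Substituting r=T, t=T, q=T, u=T:
t ⊕ r = T ⊕ T = F
t ∨ q = T ∨ T = T
(t ∨ q) ↔ r = T ↔ T = T
(t ⊕ r) ↔ ((t ∨ q) ↔ r) = F ↔ T = F
q → u = T → T = T
((t ⊕ r) ↔ ((t ∨ q) ↔ r)) ∨ (q → u) = F ∨ T = T
t ∨ q = T ∨ T = T
(t ∨ q) ∨ q = T ∨ T = T
¬((t ∨ q) ∨ q) = ¬T = F
(((t ⊕ r) ↔ ((t ∨ q) ↔ r)) ∨ (q → u)) ∧ ¬((t ∨ q) ∨ q) = T ∧ F = F
t ↔ q = T ↔ T = T
(t ↔ q) → r = T → T = T
((t ↔ q) → r) → u = T → T = T
¬(((t ↔ q) → r) → u) = ¬T = F
t ↔ ¬(((t ↔ q) → r) → u) = T ↔ F = F
q → u = T → T = T
u ↔ (q → u) = T ↔ T = T
(t ↔ ¬(((t ↔ q) → r) → u)) ↔ (u ↔ (q → u)) = F ↔ T = F
¬((t ↔ ¬(((t ↔ q) → r) → u)) ↔ (u ↔ (q → u))) = ¬F = T
((((t ⊕ r) ↔ ((t ∨ q) ↔ r)) ∨ (q → u)) ∧ ¬((t ∨ q) ∨ q)) → ¬((t ↔ ¬(((t ↔ q) → r) → u)) ↔ (u ↔ (q → u))) = F → T = T

T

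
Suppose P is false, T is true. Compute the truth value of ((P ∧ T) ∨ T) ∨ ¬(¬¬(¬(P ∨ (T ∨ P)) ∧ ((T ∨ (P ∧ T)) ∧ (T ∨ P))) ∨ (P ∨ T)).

True

P ∧ T = False ∧ True = False
(P ∧ T) ∨ T = False ∨ True = True
T ∨ P = True ∨ False = True
P ∨ (T ∨ P) = False ∨ True = True
¬(P ∨ (T ∨ P)) = ¬True = False
P ∧ T = False ∧ True = False
T ∨ (P ∧ T) = True ∨ False = True
T ∨ P = True ∨ False = True
(T ∨ (P ∧ T)) ∧ (T ∨ P) = True ∧ True = True
¬(P ∨ (T ∨ P)) ∧ ((T ∨ (P ∧ T)) ∧ (T ∨ P)) = False ∧ True = False
¬(¬(P ∨ (T ∨ P)) ∧ ((T ∨ (P ∧ T)) ∧ (T ∨ P))) = ¬False = True
¬¬(¬(P ∨ (T ∨ P)) ∧ ((T ∨ (P ∧ T)) ∧ (T ∨ P))) = ¬True = False
P ∨ T = False ∨ True = True
¬¬(¬(P ∨ (T ∨ P)) ∧ ((T ∨ (P ∧ T)) ∧ (T ∨ P))) ∨ (P ∨ T) = False ∨ True = True
¬(¬¬(¬(P ∨ (T ∨ P)) ∧ ((T ∨ (P ∧ T)) ∧ (T ∨ P))) ∨ (P ∨ T)) = ¬True = False
((P ∧ T) ∨ T) ∨ ¬(¬¬(¬(P ∨ (T ∨ P)) ∧ ((T ∨ (P ∧ T)) ∧ (T ∨ P))) ∨ (P ∨ T)) = True ∨ False = True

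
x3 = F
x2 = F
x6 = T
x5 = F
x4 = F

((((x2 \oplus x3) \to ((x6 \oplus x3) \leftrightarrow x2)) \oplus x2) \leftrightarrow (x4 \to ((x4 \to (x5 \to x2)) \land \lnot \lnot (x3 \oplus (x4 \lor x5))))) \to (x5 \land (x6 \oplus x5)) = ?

x2 \oplus x3 = F \oplus F = F
x6 \oplus x3 = T \oplus F = T
(x6 \oplus x3) \leftrightarrow x2 = T \leftrightarrow F = F
(x2 \oplus x3) \to ((x6 \oplus x3) \leftrightarrow x2) = F \to F = T
((x2 \oplus x3) \to ((x6 \oplus x3) \leftrightarrow x2)) \oplus x2 = T \oplus F = T
x5 \to x2 = F \to F = T
x4 \to (x5 \to x2) = F \to T = T
x4 \lor x5 = F \lor F = F
x3 \oplus (x4 \lor x5) = F \oplus F = F
\lnot (x3 \oplus (x4 \lor x5)) = \lnot F = T
\lnot \lnot (x3 \oplus (x4 \lor x5)) = \lnot T = F
(x4 \to (x5 \to x2)) \land \lnot \lnot (x3 \oplus (x4 \lor x5)) = T \land F = F
x4 \to ((x4 \to (x5 \to x2)) \land \lnot \lnot (x3 \oplus (x4 \lor x5))) = F \to F = T
(((x2 \oplus x3) \to ((x6 \oplus x3) \leftrightarrow x2)) \oplus x2) \leftrightarrow (x4 \to ((x4 \to (x5 \to x2)) \land \lnot \lnot (x3 \oplus (x4 \lor x5)))) = T \leftrightarrow T = T
x6 \oplus x5 = T \oplus F = T
x5 \land (x6 \oplus x5) = F \land T = F
((((x2 \oplus x3) \to ((x6 \oplus x3) \leftrightarrow x2)) \oplus x2) \leftrightarrow (x4 \to ((x4 \to (x5 \to x2)) \land \lnot \lnot (x3 \oplus (x4 \lor x5))))) \to (x5 \land (x6 \oplus x5)) = T \to F = F

F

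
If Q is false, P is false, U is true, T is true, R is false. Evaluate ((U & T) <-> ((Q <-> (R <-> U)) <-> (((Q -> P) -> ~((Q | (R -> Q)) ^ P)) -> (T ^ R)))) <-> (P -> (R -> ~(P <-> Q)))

1

Substituting Q=0, P=0, U=1, T=1, R=0:
U & T = 1 & 1 = 1
R <-> U = 0 <-> 1 = 0
Q <-> (R <-> U) = 0 <-> 0 = 1
Q -> P = 0 -> 0 = 1
R -> Q = 0 -> 0 = 1
Q | (R -> Q) = 0 | 1 = 1
(Q | (R -> Q)) ^ P = 1 ^ 0 = 1
~((Q | (R -> Q)) ^ P) = ~1 = 0
(Q -> P) -> ~((Q | (R -> Q)) ^ P) = 1 -> 0 = 0
T ^ R = 1 ^ 0 = 1
((Q -> P) -> ~((Q | (R -> Q)) ^ P)) -> (T ^ R) = 0 -> 1 = 1
(Q <-> (R <-> U)) <-> (((Q -> P) -> ~((Q | (R -> Q)) ^ P)) -> (T ^ R)) = 1 <-> 1 = 1
(U & T) <-> ((Q <-> (R <-> U)) <-> (((Q -> P) -> ~((Q | (R -> Q)) ^ P)) -> (T ^ R))) = 1 <-> 1 = 1
P <-> Q = 0 <-> 0 = 1
~(P <-> Q) = ~1 = 0
R -> ~(P <-> Q) = 0 -> 0 = 1
P -> (R -> ~(P <-> Q)) = 0 -> 1 = 1
((U & T) <-> ((Q <-> (R <-> U)) <-> (((Q -> P) -> ~((Q | (R -> Q)) ^ P)) -> (T ^ R)))) <-> (P -> (R -> ~(P <-> Q))) = 1 <-> 1 = 1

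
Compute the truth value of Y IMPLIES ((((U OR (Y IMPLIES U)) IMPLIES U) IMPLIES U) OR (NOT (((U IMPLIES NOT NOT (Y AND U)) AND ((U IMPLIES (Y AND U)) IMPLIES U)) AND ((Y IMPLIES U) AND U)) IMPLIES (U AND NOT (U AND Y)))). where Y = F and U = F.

T

Y IMPLIES U = F IMPLIES F = T
U OR (Y IMPLIES U) = F OR T = T
(U OR (Y IMPLIES U)) IMPLIES U = T IMPLIES F = F
((U OR (Y IMPLIES U)) IMPLIES U) IMPLIES U = F IMPLIES F = T
Y AND U = F AND F = F
NOT (Y AND U) = NOT F = T
NOT NOT (Y AND U) = NOT T = F
U IMPLIES NOT NOT (Y AND U) = F IMPLIES F = T
Y AND U = F AND F = F
U IMPLIES (Y AND U) = F IMPLIES F = T
(U IMPLIES (Y AND U)) IMPLIES U = T IMPLIES F = F
(U IMPLIES NOT NOT (Y AND U)) AND ((U IMPLIES (Y AND U)) IMPLIES U) = T AND F = F
Y IMPLIES U = F IMPLIES F = T
(Y IMPLIES U) AND U = T AND F = F
((U IMPLIES NOT NOT (Y AND U)) AND ((U IMPLIES (Y AND U)) IMPLIES U)) AND ((Y IMPLIES U) AND U) = F AND F = F
NOT (((U IMPLIES NOT NOT (Y AND U)) AND ((U IMPLIES (Y AND U)) IMPLIES U)) AND ((Y IMPLIES U) AND U)) = NOT F = T
U AND Y = F AND F = F
NOT (U AND Y) = NOT F = T
U AND NOT (U AND Y) = F AND T = F
NOT (((U IMPLIES NOT NOT (Y AND U)) AND ((U IMPLIES (Y AND U)) IMPLIES U)) AND ((Y IMPLIES U) AND U)) IMPLIES (U AND NOT (U AND Y)) = T IMPLIES F = F
(((U OR (Y IMPLIES U)) IMPLIES U) IMPLIES U) OR (NOT (((U IMPLIES NOT NOT (Y AND U)) AND ((U IMPLIES (Y AND U)) IMPLIES U)) AND ((Y IMPLIES U) AND U)) IMPLIES (U AND NOT (U AND Y))) = T OR F = T
Y IMPLIES ((((U OR (Y IMPLIES U)) IMPLIES U) IMPLIES U) OR (NOT (((U IMPLIES NOT NOT (Y AND U)) AND ((U IMPLIES (Y AND U)) IMPLIES U)) AND ((Y IMPLIES U) AND U)) IMPLIES (U AND NOT (U AND Y)))) = F IMPLIES T = T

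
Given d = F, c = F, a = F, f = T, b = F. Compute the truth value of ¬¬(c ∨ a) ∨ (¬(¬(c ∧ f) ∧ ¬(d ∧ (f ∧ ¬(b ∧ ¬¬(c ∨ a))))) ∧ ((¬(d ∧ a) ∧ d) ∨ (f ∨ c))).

F

c ∨ a = F ∨ F = F
¬(c ∨ a) = ¬F = T
¬¬(c ∨ a) = ¬T = F
c ∧ f = F ∧ T = F
¬(c ∧ f) = ¬F = T
c ∨ a = F ∨ F = F
¬(c ∨ a) = ¬F = T
¬¬(c ∨ a) = ¬T = F
b ∧ ¬¬(c ∨ a) = F ∧ F = F
¬(b ∧ ¬¬(c ∨ a)) = ¬F = T
f ∧ ¬(b ∧ ¬¬(c ∨ a)) = T ∧ T = T
d ∧ (f ∧ ¬(b ∧ ¬¬(c ∨ a))) = F ∧ T = F
¬(d ∧ (f ∧ ¬(b ∧ ¬¬(c ∨ a)))) = ¬F = T
¬(c ∧ f) ∧ ¬(d ∧ (f ∧ ¬(b ∧ ¬¬(c ∨ a)))) = T ∧ T = T
¬(¬(c ∧ f) ∧ ¬(d ∧ (f ∧ ¬(b ∧ ¬¬(c ∨ a))))) = ¬T = F
d ∧ a = F ∧ F = F
¬(d ∧ a) = ¬F = T
¬(d ∧ a) ∧ d = T ∧ F = F
f ∨ c = T ∨ F = T
(¬(d ∧ a) ∧ d) ∨ (f ∨ c) = F ∨ T = T
¬(¬(c ∧ f) ∧ ¬(d ∧ (f ∧ ¬(b ∧ ¬¬(c ∨ a))))) ∧ ((¬(d ∧ a) ∧ d) ∨ (f ∨ c)) = F ∧ T = F
¬¬(c ∨ a) ∨ (¬(¬(c ∧ f) ∧ ¬(d ∧ (f ∧ ¬(b ∧ ¬¬(c ∨ a))))) ∧ ((¬(d ∧ a) ∧ d) ∨ (f ∨ c))) = F ∨ F = F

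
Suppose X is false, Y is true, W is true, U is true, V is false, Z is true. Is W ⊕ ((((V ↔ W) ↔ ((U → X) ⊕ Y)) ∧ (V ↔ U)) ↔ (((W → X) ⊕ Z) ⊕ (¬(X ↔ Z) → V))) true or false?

T

V ↔ W = F ↔ T = F
U → X = T → F = F
(U → X) ⊕ Y = F ⊕ T = T
(V ↔ W) ↔ ((U → X) ⊕ Y) = F ↔ T = F
V ↔ U = F ↔ T = F
((V ↔ W) ↔ ((U → X) ⊕ Y)) ∧ (V ↔ U) = F ∧ F = F
W → X = T → F = F
(W → X) ⊕ Z = F ⊕ T = T
X ↔ Z = F ↔ T = F
¬(X ↔ Z) = ¬F = T
¬(X ↔ Z) → V = T → F = F
((W → X) ⊕ Z) ⊕ (¬(X ↔ Z) → V) = T ⊕ F = T
(((V ↔ W) ↔ ((U → X) ⊕ Y)) ∧ (V ↔ U)) ↔ (((W → X) ⊕ Z) ⊕ (¬(X ↔ Z) → V)) = F ↔ T = F
W ⊕ ((((V ↔ W) ↔ ((U → X) ⊕ Y)) ∧ (V ↔ U)) ↔ (((W → X) ⊕ Z) ⊕ (¬(X ↔ Z) → V))) = T ⊕ F = T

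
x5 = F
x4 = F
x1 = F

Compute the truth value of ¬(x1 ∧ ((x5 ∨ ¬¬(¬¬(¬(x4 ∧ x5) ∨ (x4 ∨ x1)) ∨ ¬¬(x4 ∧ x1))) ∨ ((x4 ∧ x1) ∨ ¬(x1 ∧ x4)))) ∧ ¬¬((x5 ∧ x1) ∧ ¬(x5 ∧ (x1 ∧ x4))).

x4 ∧ x5 = F ∧ F = F
¬(x4 ∧ x5) = ¬F = T
x4 ∨ x1 = F ∨ F = F
¬(x4 ∧ x5) ∨ (x4 ∨ x1) = T ∨ F = T
¬(¬(x4 ∧ x5) ∨ (x4 ∨ x1)) = ¬T = F
¬¬(¬(x4 ∧ x5) ∨ (x4 ∨ x1)) = ¬F = T
x4 ∧ x1 = F ∧ F = F
¬(x4 ∧ x1) = ¬F = T
¬¬(x4 ∧ x1) = ¬T = F
¬¬(¬(x4 ∧ x5) ∨ (x4 ∨ x1)) ∨ ¬¬(x4 ∧ x1) = T ∨ F = T
¬(¬¬(¬(x4 ∧ x5) ∨ (x4 ∨ x1)) ∨ ¬¬(x4 ∧ x1)) = ¬T = F
¬¬(¬¬(¬(x4 ∧ x5) ∨ (x4 ∨ x1)) ∨ ¬¬(x4 ∧ x1)) = ¬F = T
x5 ∨ ¬¬(¬¬(¬(x4 ∧ x5) ∨ (x4 ∨ x1)) ∨ ¬¬(x4 ∧ x1)) = F ∨ T = T
x4 ∧ x1 = F ∧ F = F
x1 ∧ x4 = F ∧ F = F
¬(x1 ∧ x4) = ¬F = T
(x4 ∧ x1) ∨ ¬(x1 ∧ x4) = F ∨ T = T
(x5 ∨ ¬¬(¬¬(¬(x4 ∧ x5) ∨ (x4 ∨ x1)) ∨ ¬¬(x4 ∧ x1))) ∨ ((x4 ∧ x1) ∨ ¬(x1 ∧ x4)) = T ∨ T = T
x1 ∧ ((x5 ∨ ¬¬(¬¬(¬(x4 ∧ x5) ∨ (x4 ∨ x1)) ∨ ¬¬(x4 ∧ x1))) ∨ ((x4 ∧ x1) ∨ ¬(x1 ∧ x4))) = F ∧ T = F
¬(x1 ∧ ((x5 ∨ ¬¬(¬¬(¬(x4 ∧ x5) ∨ (x4 ∨ x1)) ∨ ¬¬(x4 ∧ x1))) ∨ ((x4 ∧ x1) ∨ ¬(x1 ∧ x4)))) = ¬F = T
x5 ∧ x1 = F ∧ F = F
x1 ∧ x4 = F ∧ F = F
x5 ∧ (x1 ∧ x4) = F ∧ F = F
¬(x5 ∧ (x1 ∧ x4)) = ¬F = T
(x5 ∧ x1) ∧ ¬(x5 ∧ (x1 ∧ x4)) = F ∧ T = F
¬((x5 ∧ x1) ∧ ¬(x5 ∧ (x1 ∧ x4))) = ¬F = T
¬¬((x5 ∧ x1) ∧ ¬(x5 ∧ (x1 ∧ x4))) = ¬T = F
¬(x1 ∧ ((x5 ∨ ¬¬(¬¬(¬(x4 ∧ x5) ∨ (x4 ∨ x1)) ∨ ¬¬(x4 ∧ x1))) ∨ ((x4 ∧ x1) ∨ ¬(x1 ∧ x4)))) ∧ ¬¬((x5 ∧ x1) ∧ ¬(x5 ∧ (x1 ∧ x4))) = T ∧ F = F

F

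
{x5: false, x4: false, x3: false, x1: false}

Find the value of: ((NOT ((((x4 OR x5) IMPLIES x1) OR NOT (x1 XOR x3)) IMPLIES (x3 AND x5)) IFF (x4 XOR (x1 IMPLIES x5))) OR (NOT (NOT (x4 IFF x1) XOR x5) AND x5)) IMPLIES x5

x4 OR x5 = false OR false = false
(x4 OR x5) IMPLIES x1 = false IMPLIES false = true
x1 XOR x3 = false XOR false = false
NOT (x1 XOR x3) = NOT false = true
((x4 OR x5) IMPLIES x1) OR NOT (x1 XOR x3) = true OR true = true
x3 AND x5 = false AND false = false
(((x4 OR x5) IMPLIES x1) OR NOT (x1 XOR x3)) IMPLIES (x3 AND x5) = true IMPLIES false = false
NOT ((((x4 OR x5) IMPLIES x1) OR NOT (x1 XOR x3)) IMPLIES (x3 AND x5)) = NOT false = true
x1 IMPLIES x5 = false IMPLIES false = true
x4 XOR (x1 IMPLIES x5) = false XOR true = true
NOT ((((x4 OR x5) IMPLIES x1) OR NOT (x1 XOR x3)) IMPLIES (x3 AND x5)) IFF (x4 XOR (x1 IMPLIES x5)) = true IFF true = true
x4 IFF x1 = false IFF false = true
NOT (x4 IFF x1) = NOT true = false
NOT (x4 IFF x1) XOR x5 = false XOR false = false
NOT (NOT (x4 IFF x1) XOR x5) = NOT false = true
NOT (NOT (x4 IFF x1) XOR x5) AND x5 = true AND false = false
(NOT ((((x4 OR x5) IMPLIES x1) OR NOT (x1 XOR x3)) IMPLIES (x3 AND x5)) IFF (x4 XOR (x1 IMPLIES x5))) OR (NOT (NOT (x4 IFF x1) XOR x5) AND x5) = true OR false = true
((NOT ((((x4 OR x5) IMPLIES x1) OR NOT (x1 XOR x3)) IMPLIES (x3 AND x5)) IFF (x4 XOR (x1 IMPLIES x5))) OR (NOT (NOT (x4 IFF x1) XOR x5) AND x5)) IMPLIES x5 = true IMPLIES false = false

false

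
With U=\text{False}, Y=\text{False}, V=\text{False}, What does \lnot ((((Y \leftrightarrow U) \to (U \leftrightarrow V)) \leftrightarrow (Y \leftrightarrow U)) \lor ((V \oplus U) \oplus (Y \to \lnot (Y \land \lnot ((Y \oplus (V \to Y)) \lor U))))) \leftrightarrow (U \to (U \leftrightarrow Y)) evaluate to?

Y \leftrightarrow U = \text{False} \leftrightarrow \text{False} = \text{True}
U \leftrightarrow V = \text{False} \leftrightarrow \text{False} = \text{True}
(Y \leftrightarrow U) \to (U \leftrightarrow V) = \text{True} \to \text{True} = \text{True}
Y \leftrightarrow U = \text{False} \leftrightarrow \text{False} = \text{True}
((Y \leftrightarrow U) \to (U \leftrightarrow V)) \leftrightarrow (Y \leftrightarrow U) = \text{True} \leftrightarrow \text{True} = \text{True}
V \oplus U = \text{False} \oplus \text{False} = \text{False}
V \to Y = \text{False} \to \text{False} = \text{True}
Y \oplus (V \to Y) = \text{False} \oplus \text{True} = \text{True}
(Y \oplus (V \to Y)) \lor U = \text{True} \lor \text{False} = \text{True}
\lnot ((Y \oplus (V \to Y)) \lor U) = \lnot \text{True} = \text{False}
Y \land \lnot ((Y \oplus (V \to Y)) \lor U) = \text{False} \land \text{False} = \text{False}
\lnot (Y \land \lnot ((Y \oplus (V \to Y)) \lor U)) = \lnot \text{False} = \text{True}
Y \to \lnot (Y \land \lnot ((Y \oplus (V \to Y)) \lor U)) = \text{False} \to \text{True} = \text{True}
(V \oplus U) \oplus (Y \to \lnot (Y \land \lnot ((Y \oplus (V \to Y)) \lor U))) = \text{False} \oplus \text{True} = \text{True}
(((Y \leftrightarrow U) \to (U \leftrightarrow V)) \leftrightarrow (Y \leftrightarrow U)) \lor ((V \oplus U) \oplus (Y \to \lnot (Y \land \lnot ((Y \oplus (V \to Y)) \lor U)))) = \text{True} \lor \text{True} = \text{True}
\lnot ((((Y \leftrightarrow U) \to (U \leftrightarrow V)) \leftrightarrow (Y \leftrightarrow U)) \lor ((V \oplus U) \oplus (Y \to \lnot (Y \land \lnot ((Y \oplus (V \to Y)) \lor U))))) = \lnot \text{True} = \text{False}
U \leftrightarrow Y = \text{False} \leftrightarrow \text{False} = \text{True}
U \to (U \leftrightarrow Y) = \text{False} \to \text{True} = \text{True}
\lnot ((((Y \leftrightarrow U) \to (U \leftrightarrow V)) \leftrightarrow (Y \leftrightarrow U)) \lor ((V \oplus U) \oplus (Y \to \lnot (Y \land \lnot ((Y \oplus (V \to Y)) \lor U))))) \leftrightarrow (U \to (U \leftrightarrow Y)) = \text{False} \leftrightarrow \text{True} = \text{False}

\text{False}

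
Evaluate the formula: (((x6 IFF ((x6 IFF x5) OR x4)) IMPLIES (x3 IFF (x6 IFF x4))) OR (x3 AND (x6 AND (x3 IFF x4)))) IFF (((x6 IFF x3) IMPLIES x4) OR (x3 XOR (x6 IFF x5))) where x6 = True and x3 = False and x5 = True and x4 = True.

x6 IFF x5 = True IFF True = True
(x6 IFF x5) OR x4 = True OR True = True
x6 IFF ((x6 IFF x5) OR x4) = True IFF True = True
x6 IFF x4 = True IFF True = True
x3 IFF (x6 IFF x4) = False IFF True = False
(x6 IFF ((x6 IFF x5) OR x4)) IMPLIES (x3 IFF (x6 IFF x4)) = True IMPLIES False = False
x3 IFF x4 = False IFF True = False
x6 AND (x3 IFF x4) = True AND False = False
x3 AND (x6 AND (x3 IFF x4)) = False AND False = False
((x6 IFF ((x6 IFF x5) OR x4)) IMPLIES (x3 IFF (x6 IFF x4))) OR (x3 AND (x6 AND (x3 IFF x4))) = False OR False = False
x6 IFF x3 = True IFF False = False
(x6 IFF x3) IMPLIES x4 = False IMPLIES True = True
x6 IFF x5 = True IFF True = True
x3 XOR (x6 IFF x5) = False XOR True = True
((x6 IFF x3) IMPLIES x4) OR (x3 XOR (x6 IFF x5)) = True OR True = True
(((x6 IFF ((x6 IFF x5) OR x4)) IMPLIES (x3 IFF (x6 IFF x4))) OR (x3 AND (x6 AND (x3 IFF x4)))) IFF (((x6 IFF x3) IMPLIES x4) OR (x3 XOR (x6 IFF x5))) = False IFF True = False

False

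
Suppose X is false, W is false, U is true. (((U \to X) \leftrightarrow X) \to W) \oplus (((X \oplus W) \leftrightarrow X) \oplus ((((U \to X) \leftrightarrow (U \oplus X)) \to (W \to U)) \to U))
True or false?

F

Substituting X=F, W=F, U=T:
U \to X = T \to F = F
(U \to X) \leftrightarrow X = F \leftrightarrow F = T
((U \to X) \leftrightarrow X) \to W = T \to F = F
X \oplus W = F \oplus F = F
(X \oplus W) \leftrightarrow X = F \leftrightarrow F = T
U \to X = T \to F = F
U \oplus X = T \oplus F = T
(U \to X) \leftrightarrow (U \oplus X) = F \leftrightarrow T = F
W \to U = F \to T = T
((U \to X) \leftrightarrow (U \oplus X)) \to (W \to U) = F \to T = T
(((U \to X) \leftrightarrow (U \oplus X)) \to (W \to U)) \to U = T \to T = T
((X \oplus W) \leftrightarrow X) \oplus ((((U \to X) \leftrightarrow (U \oplus X)) \to (W \to U)) \to U) = T \oplus T = F
(((U \to X) \leftrightarrow X) \to W) \oplus (((X \oplus W) \leftrightarrow X) \oplus ((((U \to X) \leftrightarrow (U \oplus X)) \to (W \to U)) \to U)) = F \oplus F = F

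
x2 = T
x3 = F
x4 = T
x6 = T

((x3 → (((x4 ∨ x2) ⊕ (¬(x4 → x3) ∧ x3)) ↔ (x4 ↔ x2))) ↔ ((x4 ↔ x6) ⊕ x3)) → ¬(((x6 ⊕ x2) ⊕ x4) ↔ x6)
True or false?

Substituting x2=T, x3=F, x4=T, x6=T:
x4 ∨ x2 = T ∨ T = T
x4 → x3 = T → F = F
¬(x4 → x3) = ¬F = T
¬(x4 → x3) ∧ x3 = T ∧ F = F
(x4 ∨ x2) ⊕ (¬(x4 → x3) ∧ x3) = T ⊕ F = T
x4 ↔ x2 = T ↔ T = T
((x4 ∨ x2) ⊕ (¬(x4 → x3) ∧ x3)) ↔ (x4 ↔ x2) = T ↔ T = T
x3 → (((x4 ∨ x2) ⊕ (¬(x4 → x3) ∧ x3)) ↔ (x4 ↔ x2)) = F → T = T
x4 ↔ x6 = T ↔ T = T
(x4 ↔ x6) ⊕ x3 = T ⊕ F = T
(x3 → (((x4 ∨ x2) ⊕ (¬(x4 → x3) ∧ x3)) ↔ (x4 ↔ x2))) ↔ ((x4 ↔ x6) ⊕ x3) = T ↔ T = T
x6 ⊕ x2 = T ⊕ T = F
(x6 ⊕ x2) ⊕ x4 = F ⊕ T = T
((x6 ⊕ x2) ⊕ x4) ↔ x6 = T ↔ T = T
¬(((x6 ⊕ x2) ⊕ x4) ↔ x6) = ¬T = F
((x3 → (((x4 ∨ x2) ⊕ (¬(x4 → x3) ∧ x3)) ↔ (x4 ↔ x2))) ↔ ((x4 ↔ x6) ⊕ x3)) → ¬(((x6 ⊕ x2) ⊕ x4) ↔ x6) = T → F = F

F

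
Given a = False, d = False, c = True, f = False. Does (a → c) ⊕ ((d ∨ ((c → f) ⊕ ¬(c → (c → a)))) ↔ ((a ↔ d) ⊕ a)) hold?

False

a → c = False → True = True
c → f = True → False = False
c → a = True → False = False
c → (c → a) = True → False = False
¬(c → (c → a)) = ¬False = True
(c → f) ⊕ ¬(c → (c → a)) = False ⊕ True = True
d ∨ ((c → f) ⊕ ¬(c → (c → a))) = False ∨ True = True
a ↔ d = False ↔ False = True
(a ↔ d) ⊕ a = True ⊕ False = True
(d ∨ ((c → f) ⊕ ¬(c → (c → a)))) ↔ ((a ↔ d) ⊕ a) = True ↔ True = True
(a → c) ⊕ ((d ∨ ((c → f) ⊕ ¬(c → (c → a)))) ↔ ((a ↔ d) ⊕ a)) = True ⊕ True = False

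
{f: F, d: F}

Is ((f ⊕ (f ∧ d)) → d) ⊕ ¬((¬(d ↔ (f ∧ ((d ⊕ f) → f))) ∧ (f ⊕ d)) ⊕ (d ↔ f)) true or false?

T

Substituting f=F, d=F:
f ∧ d = F ∧ F = F
f ⊕ (f ∧ d) = F ⊕ F = F
(f ⊕ (f ∧ d)) → d = F → F = T
d ⊕ f = F ⊕ F = F
(d ⊕ f) → f = F → F = T
f ∧ ((d ⊕ f) → f) = F ∧ T = F
d ↔ (f ∧ ((d ⊕ f) → f)) = F ↔ F = T
¬(d ↔ (f ∧ ((d ⊕ f) → f))) = ¬T = F
f ⊕ d = F ⊕ F = F
¬(d ↔ (f ∧ ((d ⊕ f) → f))) ∧ (f ⊕ d) = F ∧ F = F
d ↔ f = F ↔ F = T
(¬(d ↔ (f ∧ ((d ⊕ f) → f))) ∧ (f ⊕ d)) ⊕ (d ↔ f) = F ⊕ T = T
¬((¬(d ↔ (f ∧ ((d ⊕ f) → f))) ∧ (f ⊕ d)) ⊕ (d ↔ f)) = ¬T = F
((f ⊕ (f ∧ d)) → d) ⊕ ¬((¬(d ↔ (f ∧ ((d ⊕ f) → f))) ∧ (f ⊕ d)) ⊕ (d ↔ f)) = T ⊕ F = T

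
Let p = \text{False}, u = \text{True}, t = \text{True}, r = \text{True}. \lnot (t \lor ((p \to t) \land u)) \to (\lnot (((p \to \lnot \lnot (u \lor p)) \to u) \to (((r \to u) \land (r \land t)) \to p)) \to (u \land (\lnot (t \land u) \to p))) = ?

p \to t = \text{False} \to \text{True} = \text{True}
(p \to t) \land u = \text{True} \land \text{True} = \text{True}
t \lor ((p \to t) \land u) = \text{True} \lor \text{True} = \text{True}
\lnot (t \lor ((p \to t) \land u)) = \lnot \text{True} = \text{False}
u \lor p = \text{True} \lor \text{False} = \text{True}
\lnot (u \lor p) = \lnot \text{True} = \text{False}
\lnot \lnot (u \lor p) = \lnot \text{False} = \text{True}
p \to \lnot \lnot (u \lor p) = \text{False} \to \text{True} = \text{True}
(p \to \lnot \lnot (u \lor p)) \to u = \text{True} \to \text{True} = \text{True}
r \to u = \text{True} \to \text{True} = \text{True}
r \land t = \text{True} \land \text{True} = \text{True}
(r \to u) \land (r \land t) = \text{True} \land \text{True} = \text{True}
((r \to u) \land (r \land t)) \to p = \text{True} \to \text{False} = \text{False}
((p \to \lnot \lnot (u \lor p)) \to u) \to (((r \to u) \land (r \land t)) \to p) = \text{True} \to \text{False} = \text{False}
\lnot (((p \to \lnot \lnot (u \lor p)) \to u) \to (((r \to u) \land (r \land t)) \to p)) = \lnot \text{False} = \text{True}
t \land u = \text{True} \land \text{True} = \text{True}
\lnot (t \land u) = \lnot \text{True} = \text{False}
\lnot (t \land u) \to p = \text{False} \to \text{False} = \text{True}
u \land (\lnot (t \land u) \to p) = \text{True} \land \text{True} = \text{True}
\lnot (((p \to \lnot \lnot (u \lor p)) \to u) \to (((r \to u) \land (r \land t)) \to p)) \to (u \land (\lnot (t \land u) \to p)) = \text{True} \to \text{True} = \text{True}
\lnot (t \lor ((p \to t) \land u)) \to (\lnot (((p \to \lnot \lnot (u \lor p)) \to u) \to (((r \to u) \land (r \land t)) \to p)) \to (u \land (\lnot (t \land u) \to p))) = \text{False} \to \text{True} = \text{True}

\text{True}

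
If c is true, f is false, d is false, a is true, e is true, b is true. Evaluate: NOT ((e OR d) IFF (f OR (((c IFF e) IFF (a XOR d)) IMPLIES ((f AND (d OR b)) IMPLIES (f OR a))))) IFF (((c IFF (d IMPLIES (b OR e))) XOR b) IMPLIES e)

false

e OR d = true OR false = true
c IFF e = true IFF true = true
a XOR d = true XOR false = true
(c IFF e) IFF (a XOR d) = true IFF true = true
d OR b = false OR true = true
f AND (d OR b) = false AND true = false
f OR a = false OR true = true
(f AND (d OR b)) IMPLIES (f OR a) = false IMPLIES true = true
((c IFF e) IFF (a XOR d)) IMPLIES ((f AND (d OR b)) IMPLIES (f OR a)) = true IMPLIES true = true
f OR (((c IFF e) IFF (a XOR d)) IMPLIES ((f AND (d OR b)) IMPLIES (f OR a))) = false OR true = true
(e OR d) IFF (f OR (((c IFF e) IFF (a XOR d)) IMPLIES ((f AND (d OR b)) IMPLIES (f OR a)))) = true IFF true = true
NOT ((e OR d) IFF (f OR (((c IFF e) IFF (a XOR d)) IMPLIES ((f AND (d OR b)) IMPLIES (f OR a))))) = NOT true = false
b OR e = true OR true = true
d IMPLIES (b OR e) = false IMPLIES true = true
c IFF (d IMPLIES (b OR e)) = true IFF true = true
(c IFF (d IMPLIES (b OR e))) XOR b = true XOR true = false
((c IFF (d IMPLIES (b OR e))) XOR b) IMPLIES e = false IMPLIES true = true
NOT ((e OR d) IFF (f OR (((c IFF e) IFF (a XOR d)) IMPLIES ((f AND (d OR b)) IMPLIES (f OR a))))) IFF (((c IFF (d IMPLIES (b OR e))) XOR b) IMPLIES e) = false IFF true = false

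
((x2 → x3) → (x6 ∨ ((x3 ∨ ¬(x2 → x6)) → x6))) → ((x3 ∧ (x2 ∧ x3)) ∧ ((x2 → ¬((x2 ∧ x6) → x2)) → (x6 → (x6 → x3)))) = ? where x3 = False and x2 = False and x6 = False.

x2 → x3 = False → False = True
x2 → x6 = False → False = True
¬(x2 → x6) = ¬True = False
x3 ∨ ¬(x2 → x6) = False ∨ False = False
(x3 ∨ ¬(x2 → x6)) → x6 = False → False = True
x6 ∨ ((x3 ∨ ¬(x2 → x6)) → x6) = False ∨ True = True
(x2 → x3) → (x6 ∨ ((x3 ∨ ¬(x2 → x6)) → x6)) = True → True = True
x2 ∧ x3 = False ∧ False = False
x3 ∧ (x2 ∧ x3) = False ∧ False = False
x2 ∧ x6 = False ∧ False = False
(x2 ∧ x6) → x2 = False → False = True
¬((x2 ∧ x6) → x2) = ¬True = False
x2 → ¬((x2 ∧ x6) → x2) = False → False = True
x6 → x3 = False → False = True
x6 → (x6 → x3) = False → True = True
(x2 → ¬((x2 ∧ x6) → x2)) → (x6 → (x6 → x3)) = True → True = True
(x3 ∧ (x2 ∧ x3)) ∧ ((x2 → ¬((x2 ∧ x6) → x2)) → (x6 → (x6 → x3))) = False ∧ True = False
((x2 → x3) → (x6 ∨ ((x3 ∨ ¬(x2 → x6)) → x6))) → ((x3 ∧ (x2 ∧ x3)) ∧ ((x2 → ¬((x2 ∧ x6) → x2)) → (x6 → (x6 → x3)))) = True → False = False

False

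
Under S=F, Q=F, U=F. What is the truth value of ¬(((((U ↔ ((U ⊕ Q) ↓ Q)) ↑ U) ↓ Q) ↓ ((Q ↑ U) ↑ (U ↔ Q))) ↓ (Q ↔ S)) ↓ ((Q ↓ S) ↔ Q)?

F

U ⊕ Q = F ⊕ F = F
(U ⊕ Q) ↓ Q = F ↓ F = T
U ↔ ((U ⊕ Q) ↓ Q) = F ↔ T = F
(U ↔ ((U ⊕ Q) ↓ Q)) ↑ U = F ↑ F = T
((U ↔ ((U ⊕ Q) ↓ Q)) ↑ U) ↓ Q = T ↓ F = F
Q ↑ U = F ↑ F = T
U ↔ Q = F ↔ F = T
(Q ↑ U) ↑ (U ↔ Q) = T ↑ T = F
(((U ↔ ((U ⊕ Q) ↓ Q)) ↑ U) ↓ Q) ↓ ((Q ↑ U) ↑ (U ↔ Q)) = F ↓ F = T
Q ↔ S = F ↔ F = T
((((U ↔ ((U ⊕ Q) ↓ Q)) ↑ U) ↓ Q) ↓ ((Q ↑ U) ↑ (U ↔ Q))) ↓ (Q ↔ S) = T ↓ T = F
¬(((((U ↔ ((U ⊕ Q) ↓ Q)) ↑ U) ↓ Q) ↓ ((Q ↑ U) ↑ (U ↔ Q))) ↓ (Q ↔ S)) = ¬F = T
Q ↓ S = F ↓ F = T
(Q ↓ S) ↔ Q = T ↔ F = F
¬(((((U ↔ ((U ⊕ Q) ↓ Q)) ↑ U) ↓ Q) ↓ ((Q ↑ U) ↑ (U ↔ Q))) ↓ (Q ↔ S)) ↓ ((Q ↓ S) ↔ Q) = T ↓ F = F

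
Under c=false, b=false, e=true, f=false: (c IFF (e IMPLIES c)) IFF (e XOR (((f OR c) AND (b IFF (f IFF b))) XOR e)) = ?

false

e IMPLIES c = true IMPLIES false = false
c IFF (e IMPLIES c) = false IFF false = true
f OR c = false OR false = false
f IFF b = false IFF false = true
b IFF (f IFF b) = false IFF true = false
(f OR c) AND (b IFF (f IFF b)) = false AND false = false
((f OR c) AND (b IFF (f IFF b))) XOR e = false XOR true = true
e XOR (((f OR c) AND (b IFF (f IFF b))) XOR e) = true XOR true = false
(c IFF (e IMPLIES c)) IFF (e XOR (((f OR c) AND (b IFF (f IFF b))) XOR e)) = true IFF false = false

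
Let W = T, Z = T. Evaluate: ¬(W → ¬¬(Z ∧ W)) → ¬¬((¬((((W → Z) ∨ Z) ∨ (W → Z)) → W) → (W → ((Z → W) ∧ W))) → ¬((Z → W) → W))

Z ∧ W = T ∧ T = T
¬(Z ∧ W) = ¬T = F
¬¬(Z ∧ W) = ¬F = T
W → ¬¬(Z ∧ W) = T → T = T
¬(W → ¬¬(Z ∧ W)) = ¬T = F
W → Z = T → T = T
(W → Z) ∨ Z = T ∨ T = T
W → Z = T → T = T
((W → Z) ∨ Z) ∨ (W → Z) = T ∨ T = T
(((W → Z) ∨ Z) ∨ (W → Z)) → W = T → T = T
¬((((W → Z) ∨ Z) ∨ (W → Z)) → W) = ¬T = F
Z → W = T → T = T
(Z → W) ∧ W = T ∧ T = T
W → ((Z → W) ∧ W) = T → T = T
¬((((W → Z) ∨ Z) ∨ (W → Z)) → W) → (W → ((Z → W) ∧ W)) = F → T = T
Z → W = T → T = T
(Z → W) → W = T → T = T
¬((Z → W) → W) = ¬T = F
(¬((((W → Z) ∨ Z) ∨ (W → Z)) → W) → (W → ((Z → W) ∧ W))) → ¬((Z → W) → W) = T → F = F
¬((¬((((W → Z) ∨ Z) ∨ (W → Z)) → W) → (W → ((Z → W) ∧ W))) → ¬((Z → W) → W)) = ¬F = T
¬¬((¬((((W → Z) ∨ Z) ∨ (W → Z)) → W) → (W → ((Z → W) ∧ W))) → ¬((Z → W) → W)) = ¬T = F
¬(W → ¬¬(Z ∧ W)) → ¬¬((¬((((W → Z) ∨ Z) ∨ (W → Z)) → W) → (W → ((Z → W) ∧ W))) → ¬((Z → W) → W)) = F → F = T

T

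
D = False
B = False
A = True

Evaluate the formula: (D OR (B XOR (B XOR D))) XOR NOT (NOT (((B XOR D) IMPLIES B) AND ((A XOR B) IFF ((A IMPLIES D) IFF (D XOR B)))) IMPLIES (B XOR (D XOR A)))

Substituting D=False, B=False, A=True:
B XOR D = False XOR False = False
B XOR (B XOR D) = False XOR False = False
D OR (B XOR (B XOR D)) = False OR False = False
B XOR D = False XOR False = False
(B XOR D) IMPLIES B = False IMPLIES False = True
A XOR B = True XOR False = True
A IMPLIES D = True IMPLIES False = False
D XOR B = False XOR False = False
(A IMPLIES D) IFF (D XOR B) = False IFF False = True
(A XOR B) IFF ((A IMPLIES D) IFF (D XOR B)) = True IFF True = True
((B XOR D) IMPLIES B) AND ((A XOR B) IFF ((A IMPLIES D) IFF (D XOR B))) = True AND True = True
NOT (((B XOR D) IMPLIES B) AND ((A XOR B) IFF ((A IMPLIES D) IFF (D XOR B)))) = NOT True = False
D XOR A = False XOR True = True
B XOR (D XOR A) = False XOR True = True
NOT (((B XOR D) IMPLIES B) AND ((A XOR B) IFF ((A IMPLIES D) IFF (D XOR B)))) IMPLIES (B XOR (D XOR A)) = False IMPLIES True = True
NOT (NOT (((B XOR D) IMPLIES B) AND ((A XOR B) IFF ((A IMPLIES D) IFF (D XOR B)))) IMPLIES (B XOR (D XOR A))) = NOT True = False
(D OR (B XOR (B XOR D))) XOR NOT (NOT (((B XOR D) IMPLIES B) AND ((A XOR B) IFF ((A IMPLIES D) IFF (D XOR B)))) IMPLIES (B XOR (D XOR A))) = False XOR False = False

False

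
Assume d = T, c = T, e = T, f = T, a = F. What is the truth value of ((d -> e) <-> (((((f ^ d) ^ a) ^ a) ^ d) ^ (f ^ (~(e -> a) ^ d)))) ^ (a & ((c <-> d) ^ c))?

d -> e = T -> T = T
f ^ d = T ^ T = F
(f ^ d) ^ a = F ^ F = F
((f ^ d) ^ a) ^ a = F ^ F = F
(((f ^ d) ^ a) ^ a) ^ d = F ^ T = T
e -> a = T -> F = F
~(e -> a) = ~F = T
~(e -> a) ^ d = T ^ T = F
f ^ (~(e -> a) ^ d) = T ^ F = T
((((f ^ d) ^ a) ^ a) ^ d) ^ (f ^ (~(e -> a) ^ d)) = T ^ T = F
(d -> e) <-> (((((f ^ d) ^ a) ^ a) ^ d) ^ (f ^ (~(e -> a) ^ d))) = T <-> F = F
c <-> d = T <-> T = T
(c <-> d) ^ c = T ^ T = F
a & ((c <-> d) ^ c) = F & F = F
((d -> e) <-> (((((f ^ d) ^ a) ^ a) ^ d) ^ (f ^ (~(e -> a) ^ d)))) ^ (a & ((c <-> d) ^ c)) = F ^ F = F

F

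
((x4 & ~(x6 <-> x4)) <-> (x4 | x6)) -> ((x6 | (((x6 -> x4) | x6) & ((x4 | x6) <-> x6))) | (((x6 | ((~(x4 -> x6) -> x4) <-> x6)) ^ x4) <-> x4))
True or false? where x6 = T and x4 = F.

T

Substituting x6=T, x4=F:
x6 <-> x4 = T <-> F = F
~(x6 <-> x4) = ~F = T
x4 & ~(x6 <-> x4) = F & T = F
x4 | x6 = F | T = T
(x4 & ~(x6 <-> x4)) <-> (x4 | x6) = F <-> T = F
x6 -> x4 = T -> F = F
(x6 -> x4) | x6 = F | T = T
x4 | x6 = F | T = T
(x4 | x6) <-> x6 = T <-> T = T
((x6 -> x4) | x6) & ((x4 | x6) <-> x6) = T & T = T
x6 | (((x6 -> x4) | x6) & ((x4 | x6) <-> x6)) = T | T = T
x4 -> x6 = F -> T = T
~(x4 -> x6) = ~T = F
~(x4 -> x6) -> x4 = F -> F = T
(~(x4 -> x6) -> x4) <-> x6 = T <-> T = T
x6 | ((~(x4 -> x6) -> x4) <-> x6) = T | T = T
(x6 | ((~(x4 -> x6) -> x4) <-> x6)) ^ x4 = T ^ F = T
((x6 | ((~(x4 -> x6) -> x4) <-> x6)) ^ x4) <-> x4 = T <-> F = F
(x6 | (((x6 -> x4) | x6) & ((x4 | x6) <-> x6))) | (((x6 | ((~(x4 -> x6) -> x4) <-> x6)) ^ x4) <-> x4) = T | F = T
((x4 & ~(x6 <-> x4)) <-> (x4 | x6)) -> ((x6 | (((x6 -> x4) | x6) & ((x4 | x6) <-> x6))) | (((x6 | ((~(x4 -> x6) -> x4) <-> x6)) ^ x4) <-> x4)) = F -> T = T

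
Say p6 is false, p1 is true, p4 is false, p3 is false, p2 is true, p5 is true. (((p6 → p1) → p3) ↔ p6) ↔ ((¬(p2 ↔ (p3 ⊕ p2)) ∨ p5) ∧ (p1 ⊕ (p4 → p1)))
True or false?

False

Substituting p6=False, p1=True, p4=False, p3=False, p2=True, p5=True:
p6 → p1 = False → True = True
(p6 → p1) → p3 = True → False = False
((p6 → p1) → p3) ↔ p6 = False ↔ False = True
p3 ⊕ p2 = False ⊕ True = True
p2 ↔ (p3 ⊕ p2) = True ↔ True = True
¬(p2 ↔ (p3 ⊕ p2)) = ¬True = False
¬(p2 ↔ (p3 ⊕ p2)) ∨ p5 = False ∨ True = True
p4 → p1 = False → True = True
p1 ⊕ (p4 → p1) = True ⊕ True = False
(¬(p2 ↔ (p3 ⊕ p2)) ∨ p5) ∧ (p1 ⊕ (p4 → p1)) = True ∧ False = False
(((p6 → p1) → p3) ↔ p6) ↔ ((¬(p2 ↔ (p3 ⊕ p2)) ∨ p5) ∧ (p1 ⊕ (p4 → p1))) = True ↔ False = False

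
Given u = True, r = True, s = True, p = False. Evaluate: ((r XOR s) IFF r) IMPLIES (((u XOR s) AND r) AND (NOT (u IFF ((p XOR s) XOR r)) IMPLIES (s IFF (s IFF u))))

Substituting u=True, r=True, s=True, p=False:
r XOR s = True XOR True = False
(r XOR s) IFF r = False IFF True = False
u XOR s = True XOR True = False
(u XOR s) AND r = False AND True = False
p XOR s = False XOR True = True
(p XOR s) XOR r = True XOR True = False
u IFF ((p XOR s) XOR r) = True IFF False = False
NOT (u IFF ((p XOR s) XOR r)) = NOT False = True
s IFF u = True IFF True = True
s IFF (s IFF u) = True IFF True = True
NOT (u IFF ((p XOR s) XOR r)) IMPLIES (s IFF (s IFF u)) = True IMPLIES True = True
((u XOR s) AND r) AND (NOT (u IFF ((p XOR s) XOR r)) IMPLIES (s IFF (s IFF u))) = False AND True = False
((r XOR s) IFF r) IMPLIES (((u XOR s) AND r) AND (NOT (u IFF ((p XOR s) XOR r)) IMPLIES (s IFF (s IFF u)))) = False IMPLIES False = True

True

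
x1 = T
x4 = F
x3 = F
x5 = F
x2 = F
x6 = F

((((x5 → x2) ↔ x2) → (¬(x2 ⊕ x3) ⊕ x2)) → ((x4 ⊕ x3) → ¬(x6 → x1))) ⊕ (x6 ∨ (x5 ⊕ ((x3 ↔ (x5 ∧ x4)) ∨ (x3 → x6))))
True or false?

F

Substituting x1=T, x4=F, x3=F, x5=F, x2=F, x6=F:
x5 → x2 = F → F = T
(x5 → x2) ↔ x2 = T ↔ F = F
x2 ⊕ x3 = F ⊕ F = F
¬(x2 ⊕ x3) = ¬F = T
¬(x2 ⊕ x3) ⊕ x2 = T ⊕ F = T
((x5 → x2) ↔ x2) → (¬(x2 ⊕ x3) ⊕ x2) = F → T = T
x4 ⊕ x3 = F ⊕ F = F
x6 → x1 = F → T = T
¬(x6 → x1) = ¬T = F
(x4 ⊕ x3) → ¬(x6 → x1) = F → F = T
(((x5 → x2) ↔ x2) → (¬(x2 ⊕ x3) ⊕ x2)) → ((x4 ⊕ x3) → ¬(x6 → x1)) = T → T = T
x5 ∧ x4 = F ∧ F = F
x3 ↔ (x5 ∧ x4) = F ↔ F = T
x3 → x6 = F → F = T
(x3 ↔ (x5 ∧ x4)) ∨ (x3 → x6) = T ∨ T = T
x5 ⊕ ((x3 ↔ (x5 ∧ x4)) ∨ (x3 → x6)) = F ⊕ T = T
x6 ∨ (x5 ⊕ ((x3 ↔ (x5 ∧ x4)) ∨ (x3 → x6))) = F ∨ T = T
((((x5 → x2) ↔ x2) → (¬(x2 ⊕ x3) ⊕ x2)) → ((x4 ⊕ x3) → ¬(x6 → x1))) ⊕ (x6 ∨ (x5 ⊕ ((x3 ↔ (x5 ∧ x4)) ∨ (x3 → x6)))) = T ⊕ T = F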